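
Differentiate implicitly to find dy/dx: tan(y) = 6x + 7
Take d/dx of both sides. Since y is implicitly a function of x, the chain rule attaches a y' = dy/dx factor whenever we differentiate through y.

Set F(x, y) = (left side) − (right side), so the curve is F = 0. Differentiating each term of F:
  d/dx[-6x] = -6
  d/dx[tan(y)] = y'(tan(y)^2 + 1)
  d/dx[-7] = 0

Collecting, the y'-free part is the partial derivative in x and the y' coefficient is the partial derivative in y:
  ∂F/∂x = -6
  ∂F/∂y = tan(y)^2 + 1

so d/dx[F(x, y(x))] = ∂F/∂x + (∂F/∂y)·y' = 0. Rearranging,
  dy/dx = -(∂F/∂x)/(∂F/∂y) = -(-6)/(tan(y)^2 + 1) = 6cos(y)^2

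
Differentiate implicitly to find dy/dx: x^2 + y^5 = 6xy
Apply d/dx to both sides, remembering that y depends on x. Each occurrence of y therefore brings in a y' = dy/dx via the chain rule.

With F(x, y) equal to the left-hand side minus the right, differentiate F term by term:
  d/dx[x^2] = 2x
  d/dx[-6xy] = -6x·y' - 6y
  d/dx[y^5] = 5y^4·y'
Adding these up, d/dx[F] = 0 becomes
  (2x - 6y) + (-6x + 5y^4)·y' = 0,
so isolating y',
  dy/dx = -(2x - 6y)/(-6x + 5y^4) = 2(x - 3y)/(6x - 5y^4)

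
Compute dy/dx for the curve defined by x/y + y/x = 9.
Differentiate both sides with respect to x, treating y as y(x). By the chain rule, any term containing y contributes a factor of y' = dy/dx when we differentiate it.

Move every term to one side and write the relation as F(x, y) = 0. Term by term,
  d/dx[x/y] = -x·y'/y^2 + 1/y
  d/dx[y/x] = y'/x - y/x^2
  d/dx[-9] = 0

The pieces without y' make up ∂F/∂x and the coefficient of y' is ∂F/∂y:
  ∂F/∂x = 1/y - y/x^2,
  ∂F/∂y = -x/y^2 + 1/x.

Since d/dx[F] = ∂F/∂x + (∂F/∂y)·y' = 0, solve for y':
  (∂F/∂y)·y' = -∂F/∂x
  dy/dx = -(∂F/∂x)/(∂F/∂y) = -(1/y - y/x^2)/(-x/y^2 + 1/x)
        = -((x - y)(x + y)/(x^2y))/(-(x - y)(x + y)/(xy^2)) = y/x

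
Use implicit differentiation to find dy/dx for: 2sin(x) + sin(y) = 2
Differentiate both sides with respect to x, treating y as y(x). By the chain rule, any term containing y contributes a factor of y' = dy/dx when we differentiate it.

Move every term to one side and write the relation as F(x, y) = 0. Term by term,
  d/dx[2sin(x)] = 2cos(x)
  d/dx[sin(y)] = y'·cos(y)
  d/dx[-2] = 0

The pieces without y' make up ∂F/∂x and the coefficient of y' is ∂F/∂y:
  ∂F/∂x = 2cos(x),
  ∂F/∂y = cos(y).

Since d/dx[F] = ∂F/∂x + (∂F/∂y)·y' = 0, solve for y':
  (∂F/∂y)·y' = -∂F/∂x
  dy/dx = -(∂F/∂x)/(∂F/∂y) = -(2cos(x))/(cos(y)) = -2cos(x)/cos(y)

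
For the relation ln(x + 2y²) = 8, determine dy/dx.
Apply d/dx to both sides, remembering that y depends on x. Each occurrence of y therefore brings in a y' = dy/dx via the chain rule.

With F(x, y) equal to the left-hand side minus the right, differentiate F term by term:
  d/dx[ln(x + 2y^2)] = (4y·y' + 1)/(x + 2y^2)
  d/dx[-8] = 0
Adding these up, d/dx[F] = 0 becomes
  (1/(x + 2y^2)) + (4y/(x + 2y^2))·y' = 0,
so isolating y',
  dy/dx = -(1/(x + 2y^2))/(4y/(x + 2y^2)) = -1/(4y)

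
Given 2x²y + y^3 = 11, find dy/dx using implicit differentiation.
Differentiate both sides with respect to x, treating y as y(x). By the chain rule, any term containing y contributes a factor of y' = dy/dx when we differentiate it.

Move every term to one side and write the relation as F(x, y) = 0. Term by term,
  d/dx[2x^2y] = 2x^2·y' + 4xy
  d/dx[y^3] = 3y^2·y'
  d/dx[-11] = 0

The pieces without y' make up ∂F/∂x and the coefficient of y' is ∂F/∂y:
  ∂F/∂x = 4xy,
  ∂F/∂y = 2x^2 + 3y^2.

Since d/dx[F] = ∂F/∂x + (∂F/∂y)·y' = 0, solve for y':
  (∂F/∂y)·y' = -∂F/∂x
  dy/dx = -(∂F/∂x)/(∂F/∂y) = -(4xy)/(2x^2 + 3y^2) = -4xy/(2x^2 + 3y^2)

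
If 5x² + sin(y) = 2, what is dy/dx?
Differentiate both sides with respect to x, treating y as y(x). By the chain rule, any term containing y contributes a factor of y' = dy/dx when we differentiate it.

Move every term to one side and write the relation as F(x, y) = 0. Term by term,
  d/dx[5x^2] = 10x
  d/dx[sin(y)] = y'·cos(y)
  d/dx[-2] = 0

The pieces without y' make up ∂F/∂x and the coefficient of y' is ∂F/∂y:
  ∂F/∂x = 10x,
  ∂F/∂y = cos(y).

Since d/dx[F] = ∂F/∂x + (∂F/∂y)·y' = 0, solve for y':
  (∂F/∂y)·y' = -∂F/∂x
  dy/dx = -(∂F/∂x)/(∂F/∂y) = -(10x)/(cos(y)) = -10x/cos(y)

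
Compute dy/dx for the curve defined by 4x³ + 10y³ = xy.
Differentiate both sides with respect to x, treating y as y(x). By the chain rule, any term containing y contributes a factor of y' = dy/dx when we differentiate it.

Move every term to one side and write the relation as F(x, y) = 0. Term by term,
  d/dx[4x^3] = 12x^2
  d/dx[-xy] = -x·y' - y
  d/dx[10y^3] = 30y^2·y'

The pieces without y' make up ∂F/∂x and the coefficient of y' is ∂F/∂y:
  ∂F/∂x = 12x^2 - y,
  ∂F/∂y = -x + 30y^2.

Since d/dx[F] = ∂F/∂x + (∂F/∂y)·y' = 0, solve for y':
  (∂F/∂y)·y' = -∂F/∂x
  dy/dx = -(∂F/∂x)/(∂F/∂y) = -(12x^2 - y)/(-x + 30y^2) = (12x^2 - y)/(x - 30y^2)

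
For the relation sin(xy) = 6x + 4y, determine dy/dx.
Apply d/dx to both sides, remembering that y depends on x. Each occurrence of y therefore brings in a y' = dy/dx via the chain rule.

With F(x, y) equal to the left-hand side minus the right, differentiate F term by term:
  d/dx[-6x] = -6
  d/dx[-4y] = -4·y'
  d/dx[sin(xy)] = (x·y' + y)·cos(xy)
Adding these up, d/dx[F] = 0 becomes
  (y·cos(xy) - 6) + (x·cos(xy) - 4)·y' = 0,
so isolating y',
  dy/dx = -(y·cos(xy) - 6)/(x·cos(xy) - 4) = (-y·cos(xy) + 6)/(x·cos(xy) - 4)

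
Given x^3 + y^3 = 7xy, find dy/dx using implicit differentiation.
Differentiate both sides with respect to x, treating y as y(x). By the chain rule, any term containing y contributes a factor of y' = dy/dx when we differentiate it.

Move every term to one side and write the relation as F(x, y) = 0. Term by term,
  d/dx[x^3] = 3x^2
  d/dx[-7xy] = -7x·y' - 7y
  d/dx[y^3] = 3y^2·y'

The pieces without y' make up ∂F/∂x and the coefficient of y' is ∂F/∂y:
  ∂F/∂x = 3x^2 - 7y,
  ∂F/∂y = -7x + 3y^2.

Since d/dx[F] = ∂F/∂x + (∂F/∂y)·y' = 0, solve for y':
  (∂F/∂y)·y' = -∂F/∂x
  dy/dx = -(∂F/∂x)/(∂F/∂y) = -(3x^2 - 7y)/(-7x + 3y^2) = (3x^2 - 7y)/(7x - 3y^2)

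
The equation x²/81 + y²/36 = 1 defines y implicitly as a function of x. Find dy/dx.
Take d/dx of both sides. Since y is implicitly a function of x, the chain rule attaches a y' = dy/dx factor whenever we differentiate through y.

Set F(x, y) = (left side) − (right side), so the curve is F = 0. Differentiating each term of F:
  d/dx[x^2/81] = 2x/81
  d/dx[y^2/36] = y·y'/18
  d/dx[-1] = 0

Collecting, the y'-free part is the partial derivative in x and the y' coefficient is the partial derivative in y:
  ∂F/∂x = 2x/81
  ∂F/∂y = y/18

so d/dx[F(x, y(x))] = ∂F/∂x + (∂F/∂y)·y' = 0. Rearranging,
  dy/dx = -(∂F/∂x)/(∂F/∂y) = -(2x/81)/(y/18) = -4x/(9y)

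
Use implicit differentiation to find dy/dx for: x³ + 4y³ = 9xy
Apply d/dx to both sides, remembering that y depends on x. Each occurrence of y therefore brings in a y' = dy/dx via the chain rule.

With F(x, y) equal to the left-hand side minus the right, differentiate F term by term:
  d/dx[x^3] = 3x^2
  d/dx[-9xy] = -9x·y' - 9y
  d/dx[4y^3] = 12y^2·y'
Adding these up, d/dx[F] = 0 becomes
  (3x^2 - 9y) + (-9x + 12y^2)·y' = 0,
so isolating y',
  dy/dx = -(3x^2 - 9y)/(-9x + 12y^2) = (x^2 - 3y)/(3x - 4y^2)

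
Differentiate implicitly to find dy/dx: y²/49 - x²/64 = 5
Differentiate both sides with respect to x, treating y as y(x). By the chain rule, any term containing y contributes a factor of y' = dy/dx when we differentiate it.

Move every term to one side and write the relation as F(x, y) = 0. Term by term,
  d/dx[-x^2/64] = -x/32
  d/dx[y^2/49] = 2y·y'/49
  d/dx[-5] = 0

The pieces without y' make up ∂F/∂x and the coefficient of y' is ∂F/∂y:
  ∂F/∂x = -x/32,
  ∂F/∂y = 2y/49.

Since d/dx[F] = ∂F/∂x + (∂F/∂y)·y' = 0, solve for y':
  (∂F/∂y)·y' = -∂F/∂x
  dy/dx = -(∂F/∂x)/(∂F/∂y) = -(-x/32)/(2y/49) = 49x/(64y)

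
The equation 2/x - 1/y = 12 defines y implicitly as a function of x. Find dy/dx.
Differentiate the relation implicitly: treat y = y(x) and apply the chain rule, so every y-derivative picks up a y' = dy/dx factor.

With everything moved to the left-hand side, differentiate term by term:
  d/dx[-1/y] = y'/y^2
  d/dx[2/x] = -2/x^2
  d/dx[-12] = 0

Separating the contributions that come from x directly and those that come through y:
  without y':      -2/x^2
  multiplying y':  y^(-2)

so (-2/x^2) + (y^(-2))·y' = 0, and therefore
  dy/dx = -(-2/x^2)/(y^(-2)) = 2y^2/x^2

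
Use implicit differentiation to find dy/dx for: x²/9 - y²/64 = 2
Differentiate both sides with respect to x, treating y as y(x). By the chain rule, any term containing y contributes a factor of y' = dy/dx when we differentiate it.

Move every term to one side and write the relation as F(x, y) = 0. Term by term,
  d/dx[x^2/9] = 2x/9
  d/dx[-y^2/64] = -y·y'/32
  d/dx[-2] = 0

The pieces without y' make up ∂F/∂x and the coefficient of y' is ∂F/∂y:
  ∂F/∂x = 2x/9,
  ∂F/∂y = -y/32.

Since d/dx[F] = ∂F/∂x + (∂F/∂y)·y' = 0, solve for y':
  (∂F/∂y)·y' = -∂F/∂x
  dy/dx = -(∂F/∂x)/(∂F/∂y) = -(2x/9)/(-y/32) = 64x/(9y)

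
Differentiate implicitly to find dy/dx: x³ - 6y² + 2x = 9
Differentiate both sides with respect to x, treating y as y(x). By the chain rule, any term containing y contributes a factor of y' = dy/dx when we differentiate it.

Move every term to one side and write the relation as F(x, y) = 0. Term by term,
  d/dx[x^3] = 3x^2
  d/dx[2x] = 2
  d/dx[-6y^2] = -12y·y'
  d/dx[-9] = 0

The pieces without y' make up ∂F/∂x and the coefficient of y' is ∂F/∂y:
  ∂F/∂x = 3x^2 + 2,
  ∂F/∂y = -12y.

Since d/dx[F] = ∂F/∂x + (∂F/∂y)·y' = 0, solve for y':
  (∂F/∂y)·y' = -∂F/∂x
  dy/dx = -(∂F/∂x)/(∂F/∂y) = -(3x^2 + 2)/(-12y) = (3x^2 + 2)/(12y)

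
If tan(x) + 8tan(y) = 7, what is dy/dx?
Take d/dx of both sides. Since y is implicitly a function of x, the chain rule attaches a y' = dy/dx factor whenever we differentiate through y.

Set F(x, y) = (left side) − (right side), so the curve is F = 0. Differentiating each term of F:
  d/dx[tan(x)] = tan(x)^2 + 1
  d/dx[8tan(y)] = 8·y'(tan(y)^2 + 1)
  d/dx[-7] = 0

Collecting, the y'-free part is the partial derivative in x and the y' coefficient is the partial derivative in y:
  ∂F/∂x = tan(x)^2 + 1
  ∂F/∂y = 8tan(y)^2 + 8

so d/dx[F(x, y(x))] = ∂F/∂x + (∂F/∂y)·y' = 0. Rearranging,
  dy/dx = -(∂F/∂x)/(∂F/∂y) = -(tan(x)^2 + 1)/(8tan(y)^2 + 8) = -cos(y)^2/(8cos(x)^2)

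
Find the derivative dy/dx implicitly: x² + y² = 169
Take d/dx of both sides. Since y is implicitly a function of x, the chain rule attaches a y' = dy/dx factor whenever we differentiate through y.

Set F(x, y) = (left side) − (right side), so the curve is F = 0. Differentiating each term of F:
  d/dx[x^2] = 2x
  d/dx[y^2] = 2y·y'
  d/dx[-169] = 0

Collecting, the y'-free part is the partial derivative in x and the y' coefficient is the partial derivative in y:
  ∂F/∂x = 2x
  ∂F/∂y = 2y

so d/dx[F(x, y(x))] = ∂F/∂x + (∂F/∂y)·y' = 0. Rearranging,
  dy/dx = -(∂F/∂x)/(∂F/∂y) = -(2x)/(2y) = -x/y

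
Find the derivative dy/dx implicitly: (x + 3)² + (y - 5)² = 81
Take d/dx of both sides. Since y is implicitly a function of x, the chain rule attaches a y' = dy/dx factor whenever we differentiate through y.

Set F(x, y) = (left side) − (right side), so the curve is F = 0. Differentiating each term of F:
  d/dx[(x + 3)^2] = 2x + 6
  d/dx[(y - 5)^2] = 2·y'(y - 5)
  d/dx[-81] = 0

Collecting, the y'-free part is the partial derivative in x and the y' coefficient is the partial derivative in y:
  ∂F/∂x = 2x + 6
  ∂F/∂y = 2y - 10

so d/dx[F(x, y(x))] = ∂F/∂x + (∂F/∂y)·y' = 0. Rearranging,
  dy/dx = -(∂F/∂x)/(∂F/∂y) = -(2x + 6)/(2y - 10) = (-x - 3)/(y - 5)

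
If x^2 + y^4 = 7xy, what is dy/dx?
Take d/dx of both sides. Since y is implicitly a function of x, the chain rule attaches a y' = dy/dx factor whenever we differentiate through y.

Set F(x, y) = (left side) − (right side), so the curve is F = 0. Differentiating each term of F:
  d/dx[x^2] = 2x
  d/dx[-7xy] = -7x·y' - 7y
  d/dx[y^4] = 4y^3·y'

Collecting, the y'-free part is the partial derivative in x and the y' coefficient is the partial derivative in y:
  ∂F/∂x = 2x - 7y
  ∂F/∂y = -7x + 4y^3

so d/dx[F(x, y(x))] = ∂F/∂x + (∂F/∂y)·y' = 0. Rearranging,
  dy/dx = -(∂F/∂x)/(∂F/∂y) = -(2x - 7y)/(-7x + 4y^3) = (2x - 7y)/(7x - 4y^3)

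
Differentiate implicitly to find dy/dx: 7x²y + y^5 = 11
Apply d/dx to both sides, remembering that y depends on x. Each occurrence of y therefore brings in a y' = dy/dx via the chain rule.

With F(x, y) equal to the left-hand side minus the right, differentiate F term by term:
  d/dx[7x^2y] = 7x^2·y' + 14xy
  d/dx[y^5] = 5y^4·y'
  d/dx[-11] = 0
Adding these up, d/dx[F] = 0 becomes
  (14xy) + (7x^2 + 5y^4)·y' = 0,
so isolating y',
  dy/dx = -(14xy)/(7x^2 + 5y^4) = -14xy/(7x^2 + 5y^4)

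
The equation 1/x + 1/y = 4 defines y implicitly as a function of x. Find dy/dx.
Take d/dx of both sides. Since y is implicitly a function of x, the chain rule attaches a y' = dy/dx factor whenever we differentiate through y.

Set F(x, y) = (left side) − (right side), so the curve is F = 0. Differentiating each term of F:
  d/dx[1/y] = -y'/y^2
  d/dx[1/x] = -1/x^2
  d/dx[-4] = 0

Collecting, the y'-free part is the partial derivative in x and the y' coefficient is the partial derivative in y:
  ∂F/∂x = -1/x^2
  ∂F/∂y = -1/y^2

so d/dx[F(x, y(x))] = ∂F/∂x + (∂F/∂y)·y' = 0. Rearranging,
  dy/dx = -(∂F/∂x)/(∂F/∂y) = -(-1/x^2)/(-1/y^2) = -y^2/x^2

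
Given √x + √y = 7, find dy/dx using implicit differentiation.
Apply d/dx to both sides, remembering that y depends on x. Each occurrence of y therefore brings in a y' = dy/dx via the chain rule.

With F(x, y) equal to the left-hand side minus the right, differentiate F term by term:
  d/dx[√(x)] = 1/(2√(x))
  d/dx[√(y)] = y'/(2√(y))
  d/dx[-7] = 0
Adding these up, d/dx[F] = 0 becomes
  (1/(2√(x))) + (1/(2√(y)))·y' = 0,
so isolating y',
  dy/dx = -(1/(2√(x)))/(1/(2√(y))) = -√(y)/√(x)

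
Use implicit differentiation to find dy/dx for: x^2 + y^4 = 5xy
Differentiate the relation implicitly: treat y = y(x) and apply the chain rule, so every y-derivative picks up a y' = dy/dx factor.

With everything moved to the left-hand side, differentiate term by term:
  d/dx[x^2] = 2x
  d/dx[-5xy] = -5x·y' - 5y
  d/dx[y^4] = 4y^3·y'

Separating the contributions that come from x directly and those that come through y:
  without y':      2x - 5y
  multiplying y':  -5x + 4y^3

so (2x - 5y) + (-5x + 4y^3)·y' = 0, and therefore
  dy/dx = -(2x - 5y)/(-5x + 4y^3) = (2x - 5y)/(5x - 4y^3)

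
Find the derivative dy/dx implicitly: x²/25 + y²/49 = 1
Differentiate the relation implicitly: treat y = y(x) and apply the chain rule, so every y-derivative picks up a y' = dy/dx factor.

With everything moved to the left-hand side, differentiate term by term:
  d/dx[x^2/25] = 2x/25
  d/dx[y^2/49] = 2y·y'/49
  d/dx[-1] = 0

Separating the contributions that come from x directly and those that come through y:
  without y':      2x/25
  multiplying y':  2y/49

so (2x/25) + (2y/49)·y' = 0, and therefore
  dy/dx = -(2x/25)/(2y/49) = -49x/(25y)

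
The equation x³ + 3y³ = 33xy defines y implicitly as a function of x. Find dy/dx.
Differentiate both sides with respect to x, treating y as y(x). By the chain rule, any term containing y contributes a factor of y' = dy/dx when we differentiate it.

Move every term to one side and write the relation as F(x, y) = 0. Term by term,
  d/dx[x^3] = 3x^2
  d/dx[-33xy] = -33x·y' - 33y
  d/dx[3y^3] = 9y^2·y'

The pieces without y' make up ∂F/∂x and the coefficient of y' is ∂F/∂y:
  ∂F/∂x = 3x^2 - 33y,
  ∂F/∂y = -33x + 9y^2.

Since d/dx[F] = ∂F/∂x + (∂F/∂y)·y' = 0, solve for y':
  (∂F/∂y)·y' = -∂F/∂x
  dy/dx = -(∂F/∂x)/(∂F/∂y) = -(3x^2 - 33y)/(-33x + 9y^2) = (x^2 - 11y)/(11x - 3y^2)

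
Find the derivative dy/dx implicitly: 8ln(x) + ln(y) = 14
Differentiate both sides with respect to x, treating y as y(x). By the chain rule, any term containing y contributes a factor of y' = dy/dx when we differentiate it.

Move every term to one side and write the relation as F(x, y) = 0. Term by term,
  d/dx[8ln(x)] = 8/x
  d/dx[ln(y)] = y'/y
  d/dx[-14] = 0

The pieces without y' make up ∂F/∂x and the coefficient of y' is ∂F/∂y:
  ∂F/∂x = 8/x,
  ∂F/∂y = 1/y.

Since d/dx[F] = ∂F/∂x + (∂F/∂y)·y' = 0, solve for y':
  (∂F/∂y)·y' = -∂F/∂x
  dy/dx = -(∂F/∂x)/(∂F/∂y) = -(8/x)/(1/y) = -8y/x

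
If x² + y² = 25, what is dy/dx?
Apply d/dx to both sides, remembering that y depends on x. Each occurrence of y therefore brings in a y' = dy/dx via the chain rule.

With F(x, y) equal to the left-hand side minus the right, differentiate F term by term:
  d/dx[x^2] = 2x
  d/dx[y^2] = 2y·y'
  d/dx[-25] = 0
Adding these up, d/dx[F] = 0 becomes
  (2x) + (2y)·y' = 0,
so isolating y',
  dy/dx = -(2x)/(2y) = -x/y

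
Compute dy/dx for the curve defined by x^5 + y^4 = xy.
Differentiate the relation implicitly: treat y = y(x) and apply the chain rule, so every y-derivative picks up a y' = dy/dx factor.

With everything moved to the left-hand side, differentiate term by term:
  d/dx[x^5] = 5x^4
  d/dx[-xy] = -x·y' - y
  d/dx[y^4] = 4y^3·y'

Separating the contributions that come from x directly and those that come through y:
  without y':      5x^4 - y
  multiplying y':  -x + 4y^3

so (5x^4 - y) + (-x + 4y^3)·y' = 0, and therefore
  dy/dx = -(5x^4 - y)/(-x + 4y^3) = (5x^4 - y)/(x - 4y^3)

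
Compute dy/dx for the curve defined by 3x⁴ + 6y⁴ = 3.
Differentiate the relation implicitly: treat y = y(x) and apply the chain rule, so every y-derivative picks up a y' = dy/dx factor.

With everything moved to the left-hand side, differentiate term by term:
  d/dx[3x^4] = 12x^3
  d/dx[6y^4] = 24y^3·y'
  d/dx[-3] = 0

Separating the contributions that come from x directly and those that come through y:
  without y':      12x^3
  multiplying y':  24y^3

so (12x^3) + (24y^3)·y' = 0, and therefore
  dy/dx = -(12x^3)/(24y^3) = -x^3/(2y^3)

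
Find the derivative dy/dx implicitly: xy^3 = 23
Differentiate the relation implicitly: treat y = y(x) and apply the chain rule, so every y-derivative picks up a y' = dy/dx factor.

With everything moved to the left-hand side, differentiate term by term:
  d/dx[xy^3] = 3xy^2·y' + y^3
  d/dx[-23] = 0

Separating the contributions that come from x directly and those that come through y:
  without y':      y^3
  multiplying y':  3xy^2

so (y^3) + (3xy^2)·y' = 0, and therefore
  dy/dx = -(y^3)/(3xy^2) = -y/(3x)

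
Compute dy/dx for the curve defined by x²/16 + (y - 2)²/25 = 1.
Apply d/dx to both sides, remembering that y depends on x. Each occurrence of y therefore brings in a y' = dy/dx via the chain rule.

With F(x, y) equal to the left-hand side minus the right, differentiate F term by term:
  d/dx[x^2/16] = x/8
  d/dx[(y - 2)^2/25] = 2·y'(y - 2)/25
  d/dx[-1] = 0
Adding these up, d/dx[F] = 0 becomes
  (x/8) + (2y/25 - 4/25)·y' = 0,
so isolating y',
  dy/dx = -(x/8)/(2y/25 - 4/25)
        = -(x/8)/(2(y - 2)/25) = -25x/(16y - 32)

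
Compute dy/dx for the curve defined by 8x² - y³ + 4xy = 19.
Differentiate the relation implicitly: treat y = y(x) and apply the chain rule, so every y-derivative picks up a y' = dy/dx factor.

With everything moved to the left-hand side, differentiate term by term:
  d/dx[8x^2] = 16x
  d/dx[4xy] = 4x·y' + 4y
  d/dx[-y^3] = -3y^2·y'
  d/dx[-19] = 0

Separating the contributions that come from x directly and those that come through y:
  without y':      16x + 4y
  multiplying y':  4x - 3y^2

so (16x + 4y) + (4x - 3y^2)·y' = 0, and therefore
  dy/dx = -(16x + 4y)/(4x - 3y^2) = 4(-4x - y)/(4x - 3y^2)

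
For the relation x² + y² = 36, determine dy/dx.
Differentiate the relation implicitly: treat y = y(x) and apply the chain rule, so every y-derivative picks up a y' = dy/dx factor.

With everything moved to the left-hand side, differentiate term by term:
  d/dx[x^2] = 2x
  d/dx[y^2] = 2y·y'
  d/dx[-36] = 0

Separating the contributions that come from x directly and those that come through y:
  without y':      2x
  multiplying y':  2y

so (2x) + (2y)·y' = 0, and therefore
  dy/dx = -(2x)/(2y) = -x/y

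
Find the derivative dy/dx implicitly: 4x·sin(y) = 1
Differentiate both sides with respect to x, treating y as y(x). By the chain rule, any term containing y contributes a factor of y' = dy/dx when we differentiate it.

Move every term to one side and write the relation as F(x, y) = 0. Term by term,
  d/dx[4x·sin(y)] = 4x·y'·cos(y) + 4sin(y)
  d/dx[-1] = 0

The pieces without y' make up ∂F/∂x and the coefficient of y' is ∂F/∂y:
  ∂F/∂x = 4sin(y),
  ∂F/∂y = 4x·cos(y).

Since d/dx[F] = ∂F/∂x + (∂F/∂y)·y' = 0, solve for y':
  (∂F/∂y)·y' = -∂F/∂x
  dy/dx = -(∂F/∂x)/(∂F/∂y) = -(4sin(y))/(4x·cos(y)) = -tan(y)/x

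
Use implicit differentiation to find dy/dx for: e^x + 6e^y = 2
Take d/dx of both sides. Since y is implicitly a function of x, the chain rule attaches a y' = dy/dx factor whenever we differentiate through y.

Set F(x, y) = (left side) − (right side), so the curve is F = 0. Differentiating each term of F:
  d/dx[e^(x)] = e^(x)
  d/dx[6e^(y)] = 6·y'·e^(y)
  d/dx[-2] = 0

Collecting, the y'-free part is the partial derivative in x and the y' coefficient is the partial derivative in y:
  ∂F/∂x = e^(x)
  ∂F/∂y = 6e^(y)

so d/dx[F(x, y(x))] = ∂F/∂x + (∂F/∂y)·y' = 0. Rearranging,
  dy/dx = -(∂F/∂x)/(∂F/∂y) = -(e^(x))/(6e^(y)) = -e^(x - y)/6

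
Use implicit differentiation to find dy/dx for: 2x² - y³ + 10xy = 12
Differentiate both sides with respect to x, treating y as y(x). By the chain rule, any term containing y contributes a factor of y' = dy/dx when we differentiate it.

Move every term to one side and write the relation as F(x, y) = 0. Term by term,
  d/dx[2x^2] = 4x
  d/dx[10xy] = 10x·y' + 10y
  d/dx[-y^3] = -3y^2·y'
  d/dx[-12] = 0

The pieces without y' make up ∂F/∂x and the coefficient of y' is ∂F/∂y:
  ∂F/∂x = 4x + 10y,
  ∂F/∂y = 10x - 3y^2.

Since d/dx[F] = ∂F/∂x + (∂F/∂y)·y' = 0, solve for y':
  (∂F/∂y)·y' = -∂F/∂x
  dy/dx = -(∂F/∂x)/(∂F/∂y) = -(4x + 10y)/(10x - 3y^2) = 2(-2x - 5y)/(10x - 3y^2)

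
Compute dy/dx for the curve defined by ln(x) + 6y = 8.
Apply d/dx to both sides, remembering that y depends on x. Each occurrence of y therefore brings in a y' = dy/dx via the chain rule.

With F(x, y) equal to the left-hand side minus the right, differentiate F term by term:
  d/dx[6y] = 6·y'
  d/dx[ln(x)] = 1/x
  d/dx[-8] = 0
Adding these up, d/dx[F] = 0 becomes
  (1/x) + (6)·y' = 0,
so isolating y',
  dy/dx = -(1/x)/(6) = -1/(6x)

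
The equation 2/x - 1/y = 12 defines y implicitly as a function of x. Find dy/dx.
Differentiate both sides with respect to x, treating y as y(x). By the chain rule, any term containing y contributes a factor of y' = dy/dx when we differentiate it.

Move every term to one side and write the relation as F(x, y) = 0. Term by term,
  d/dx[-1/y] = y'/y^2
  d/dx[2/x] = -2/x^2
  d/dx[-12] = 0

The pieces without y' make up ∂F/∂x and the coefficient of y' is ∂F/∂y:
  ∂F/∂x = -2/x^2,
  ∂F/∂y = y^(-2).

Since d/dx[F] = ∂F/∂x + (∂F/∂y)·y' = 0, solve for y':
  (∂F/∂y)·y' = -∂F/∂x
  dy/dx = -(∂F/∂x)/(∂F/∂y) = -(-2/x^2)/(y^(-2)) = 2y^2/x^2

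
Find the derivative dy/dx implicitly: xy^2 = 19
Differentiate the relation implicitly: treat y = y(x) and apply the chain rule, so every y-derivative picks up a y' = dy/dx factor.

With everything moved to the left-hand side, differentiate term by term:
  d/dx[xy^2] = 2xy·y' + y^2
  d/dx[-19] = 0

Separating the contributions that come from x directly and those that come through y:
  without y':      y^2
  multiplying y':  2xy

so (y^2) + (2xy)·y' = 0, and therefore
  dy/dx = -(y^2)/(2xy) = -y/(2x)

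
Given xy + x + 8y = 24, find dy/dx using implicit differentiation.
Differentiate the relation implicitly: treat y = y(x) and apply the chain rule, so every y-derivative picks up a y' = dy/dx factor.

With everything moved to the left-hand side, differentiate term by term:
  d/dx[xy] = x·y' + y
  d/dx[x] = 1
  d/dx[8y] = 8·y'
  d/dx[-24] = 0

Separating the contributions that come from x directly and those that come through y:
  without y':      y + 1
  multiplying y':  x + 8

so (y + 1) + (x + 8)·y' = 0, and therefore
  dy/dx = -(y + 1)/(x + 8) = (-y - 1)/(x + 8)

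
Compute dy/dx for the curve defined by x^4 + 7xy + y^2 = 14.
Take d/dx of both sides. Since y is implicitly a function of x, the chain rule attaches a y' = dy/dx factor whenever we differentiate through y.

Set F(x, y) = (left side) − (right side), so the curve is F = 0. Differentiating each term of F:
  d/dx[x^4] = 4x^3
  d/dx[7xy] = 7x·y' + 7y
  d/dx[y^2] = 2y·y'
  d/dx[-14] = 0

Collecting, the y'-free part is the partial derivative in x and the y' coefficient is the partial derivative in y:
  ∂F/∂x = 4x^3 + 7y
  ∂F/∂y = 7x + 2y

so d/dx[F(x, y(x))] = ∂F/∂x + (∂F/∂y)·y' = 0. Rearranging,
  dy/dx = -(∂F/∂x)/(∂F/∂y) = -(4x^3 + 7y)/(7x + 2y) = (-4x^3 - 7y)/(7x + 2y)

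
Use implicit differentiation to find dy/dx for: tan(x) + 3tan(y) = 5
Take d/dx of both sides. Since y is implicitly a function of x, the chain rule attaches a y' = dy/dx factor whenever we differentiate through y.

Set F(x, y) = (left side) − (right side), so the curve is F = 0. Differentiating each term of F:
  d/dx[tan(x)] = tan(x)^2 + 1
  d/dx[3tan(y)] = 3·y'(tan(y)^2 + 1)
  d/dx[-5] = 0

Collecting, the y'-free part is the partial derivative in x and the y' coefficient is the partial derivative in y:
  ∂F/∂x = tan(x)^2 + 1
  ∂F/∂y = 3tan(y)^2 + 3

so d/dx[F(x, y(x))] = ∂F/∂x + (∂F/∂y)·y' = 0. Rearranging,
  dy/dx = -(∂F/∂x)/(∂F/∂y) = -(tan(x)^2 + 1)/(3tan(y)^2 + 3) = -cos(y)^2/(3cos(x)^2)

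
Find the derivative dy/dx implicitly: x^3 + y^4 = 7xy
Differentiate the relation implicitly: treat y = y(x) and apply the chain rule, so every y-derivative picks up a y' = dy/dx factor.

With everything moved to the left-hand side, differentiate term by term:
  d/dx[x^3] = 3x^2
  d/dx[-7xy] = -7x·y' - 7y
  d/dx[y^4] = 4y^3·y'

Separating the contributions that come from x directly and those that come through y:
  without y':      3x^2 - 7y
  multiplying y':  -7x + 4y^3

so (3x^2 - 7y) + (-7x + 4y^3)·y' = 0, and therefore
  dy/dx = -(3x^2 - 7y)/(-7x + 4y^3) = (3x^2 - 7y)/(7x - 4y^3)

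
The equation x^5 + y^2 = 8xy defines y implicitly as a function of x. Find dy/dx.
Apply d/dx to both sides, remembering that y depends on x. Each occurrence of y therefore brings in a y' = dy/dx via the chain rule.

With F(x, y) equal to the left-hand side minus the right, differentiate F term by term:
  d/dx[x^5] = 5x^4
  d/dx[-8xy] = -8x·y' - 8y
  d/dx[y^2] = 2y·y'
Adding these up, d/dx[F] = 0 becomes
  (5x^4 - 8y) + (-8x + 2y)·y' = 0,
so isolating y',
  dy/dx = -(5x^4 - 8y)/(-8x + 2y) = (5x^4 - 8y)/(2(4x - y))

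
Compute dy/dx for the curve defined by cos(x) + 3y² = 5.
Differentiate both sides with respect to x, treating y as y(x). By the chain rule, any term containing y contributes a factor of y' = dy/dx when we differentiate it.

Move every term to one side and write the relation as F(x, y) = 0. Term by term,
  d/dx[3y^2] = 6y·y'
  d/dx[cos(x)] = -sin(x)
  d/dx[-5] = 0

The pieces without y' make up ∂F/∂x and the coefficient of y' is ∂F/∂y:
  ∂F/∂x = -sin(x),
  ∂F/∂y = 6y.

Since d/dx[F] = ∂F/∂x + (∂F/∂y)·y' = 0, solve for y':
  (∂F/∂y)·y' = -∂F/∂x
  dy/dx = -(∂F/∂x)/(∂F/∂y) = -(-sin(x))/(6y) = sin(x)/(6y)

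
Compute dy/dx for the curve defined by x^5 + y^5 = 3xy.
Differentiate the relation implicitly: treat y = y(x) and apply the chain rule, so every y-derivative picks up a y' = dy/dx factor.

With everything moved to the left-hand side, differentiate term by term:
  d/dx[x^5] = 5x^4
  d/dx[-3xy] = -3x·y' - 3y
  d/dx[y^5] = 5y^4·y'

Separating the contributions that come from x directly and those that come through y:
  without y':      5x^4 - 3y
  multiplying y':  -3x + 5y^4

so (5x^4 - 3y) + (-3x + 5y^4)·y' = 0, and therefore
  dy/dx = -(5x^4 - 3y)/(-3x + 5y^4) = (5x^4 - 3y)/(3x - 5y^4)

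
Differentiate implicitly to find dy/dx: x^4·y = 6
Differentiate both sides with respect to x, treating y as y(x). By the chain rule, any term containing y contributes a factor of y' = dy/dx when we differentiate it.

Move every term to one side and write the relation as F(x, y) = 0. Term by term,
  d/dx[x^4y] = x^4·y' + 4x^3y
  d/dx[-6] = 0

The pieces without y' make up ∂F/∂x and the coefficient of y' is ∂F/∂y:
  ∂F/∂x = 4x^3y,
  ∂F/∂y = x^4.

Since d/dx[F] = ∂F/∂x + (∂F/∂y)·y' = 0, solve for y':
  (∂F/∂y)·y' = -∂F/∂x
  dy/dx = -(∂F/∂x)/(∂F/∂y) = -(4x^3y)/(x^4) = -4y/x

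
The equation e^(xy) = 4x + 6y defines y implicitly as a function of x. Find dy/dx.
Differentiate both sides with respect to x, treating y as y(x). By the chain rule, any term containing y contributes a factor of y' = dy/dx when we differentiate it.

Move every term to one side and write the relation as F(x, y) = 0. Term by term,
  d/dx[-4x] = -4
  d/dx[-6y] = -6·y'
  d/dx[e^(xy)] = (x·y' + y)·e^(xy)

The pieces without y' make up ∂F/∂x and the coefficient of y' is ∂F/∂y:
  ∂F/∂x = y·e^(xy) - 4,
  ∂F/∂y = x·e^(xy) - 6.

Since d/dx[F] = ∂F/∂x + (∂F/∂y)·y' = 0, solve for y':
  (∂F/∂y)·y' = -∂F/∂x
  dy/dx = -(∂F/∂x)/(∂F/∂y) = -(y·e^(xy) - 4)/(x·e^(xy) - 6) = (-y·e^(xy) + 4)/(x·e^(xy) - 6)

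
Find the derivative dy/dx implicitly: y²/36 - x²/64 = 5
Differentiate both sides with respect to x, treating y as y(x). By the chain rule, any term containing y contributes a factor of y' = dy/dx when we differentiate it.

Move every term to one side and write the relation as F(x, y) = 0. Term by term,
  d/dx[-x^2/64] = -x/32
  d/dx[y^2/36] = y·y'/18
  d/dx[-5] = 0

The pieces without y' make up ∂F/∂x and the coefficient of y' is ∂F/∂y:
  ∂F/∂x = -x/32,
  ∂F/∂y = y/18.

Since d/dx[F] = ∂F/∂x + (∂F/∂y)·y' = 0, solve for y':
  (∂F/∂y)·y' = -∂F/∂x
  dy/dx = -(∂F/∂x)/(∂F/∂y) = -(-x/32)/(y/18) = 9x/(16y)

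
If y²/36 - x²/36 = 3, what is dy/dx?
Differentiate both sides with respect to x, treating y as y(x). By the chain rule, any term containing y contributes a factor of y' = dy/dx when we differentiate it.

Move every term to one side and write the relation as F(x, y) = 0. Term by term,
  d/dx[-x^2/36] = -x/18
  d/dx[y^2/36] = y·y'/18
  d/dx[-3] = 0

The pieces without y' make up ∂F/∂x and the coefficient of y' is ∂F/∂y:
  ∂F/∂x = -x/18,
  ∂F/∂y = y/18.

Since d/dx[F] = ∂F/∂x + (∂F/∂y)·y' = 0, solve for y':
  (∂F/∂y)·y' = -∂F/∂x
  dy/dx = -(∂F/∂x)/(∂F/∂y) = -(-x/18)/(y/18) = x/y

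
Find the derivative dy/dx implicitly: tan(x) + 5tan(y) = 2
Differentiate the relation implicitly: treat y = y(x) and apply the chain rule, so every y-derivative picks up a y' = dy/dx factor.

With everything moved to the left-hand side, differentiate term by term:
  d/dx[tan(x)] = tan(x)^2 + 1
  d/dx[5tan(y)] = 5·y'(tan(y)^2 + 1)
  d/dx[-2] = 0

Separating the contributions that come from x directly and those that come through y:
  without y':      tan(x)^2 + 1
  multiplying y':  5tan(y)^2 + 5

so (tan(x)^2 + 1) + (5tan(y)^2 + 5)·y' = 0, and therefore
  dy/dx = -(tan(x)^2 + 1)/(5tan(y)^2 + 5) = -cos(y)^2/(5cos(x)^2)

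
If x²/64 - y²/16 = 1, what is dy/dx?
Apply d/dx to both sides, remembering that y depends on x. Each occurrence of y therefore brings in a y' = dy/dx via the chain rule.

With F(x, y) equal to the left-hand side minus the right, differentiate F term by term:
  d/dx[x^2/64] = x/32
  d/dx[-y^2/16] = -y·y'/8
  d/dx[-1] = 0
Adding these up, d/dx[F] = 0 becomes
  (x/32) + (-y/8)·y' = 0,
so isolating y',
  dy/dx = -(x/32)/(-y/8) = x/(4y)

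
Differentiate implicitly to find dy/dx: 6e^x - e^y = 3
Differentiate both sides with respect to x, treating y as y(x). By the chain rule, any term containing y contributes a factor of y' = dy/dx when we differentiate it.

Move every term to one side and write the relation as F(x, y) = 0. Term by term,
  d/dx[6e^(x)] = 6e^(x)
  d/dx[-e^(y)] = -y'·e^(y)
  d/dx[-3] = 0

The pieces without y' make up ∂F/∂x and the coefficient of y' is ∂F/∂y:
  ∂F/∂x = 6e^(x),
  ∂F/∂y = -e^(y).

Since d/dx[F] = ∂F/∂x + (∂F/∂y)·y' = 0, solve for y':
  (∂F/∂y)·y' = -∂F/∂x
  dy/dx = -(∂F/∂x)/(∂F/∂y) = -(6e^(x))/(-e^(y)) = 6e^(x - y)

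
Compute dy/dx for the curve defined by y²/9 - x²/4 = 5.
Apply d/dx to both sides, remembering that y depends on x. Each occurrence of y therefore brings in a y' = dy/dx via the chain rule.

With F(x, y) equal to the left-hand side minus the right, differentiate F term by term:
  d/dx[-x^2/4] = -x/2
  d/dx[y^2/9] = 2y·y'/9
  d/dx[-5] = 0
Adding these up, d/dx[F] = 0 becomes
  (-x/2) + (2y/9)·y' = 0,
so isolating y',
  dy/dx = -(-x/2)/(2y/9) = 9x/(4y)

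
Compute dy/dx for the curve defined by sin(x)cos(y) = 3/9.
Apply d/dx to both sides, remembering that y depends on x. Each occurrence of y therefore brings in a y' = dy/dx via the chain rule.

With F(x, y) equal to the left-hand side minus the right, differentiate F term by term:
  d/dx[sin(x)·cos(y)] = -y'·sin(x)·sin(y) + cos(x)·cos(y)
  d/dx[-1/3] = 0
Adding these up, d/dx[F] = 0 becomes
  (cos(x)·cos(y)) + (-sin(x)·sin(y))·y' = 0,
so isolating y',
  dy/dx = -(cos(x)·cos(y))/(-sin(x)·sin(y)) = 1/(tan(x)·tan(y))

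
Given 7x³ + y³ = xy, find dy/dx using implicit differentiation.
Apply d/dx to both sides, remembering that y depends on x. Each occurrence of y therefore brings in a y' = dy/dx via the chain rule.

With F(x, y) equal to the left-hand side minus the right, differentiate F term by term:
  d/dx[7x^3] = 21x^2
  d/dx[-xy] = -x·y' - y
  d/dx[y^3] = 3y^2·y'
Adding these up, d/dx[F] = 0 becomes
  (21x^2 - y) + (-x + 3y^2)·y' = 0,
so isolating y',
  dy/dx = -(21x^2 - y)/(-x + 3y^2) = (21x^2 - y)/(x - 3y^2)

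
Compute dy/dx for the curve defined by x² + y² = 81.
Differentiate both sides with respect to x, treating y as y(x). By the chain rule, any term containing y contributes a factor of y' = dy/dx when we differentiate it.

Move every term to one side and write the relation as F(x, y) = 0. Term by term,
  d/dx[x^2] = 2x
  d/dx[y^2] = 2y·y'
  d/dx[-81] = 0

The pieces without y' make up ∂F/∂x and the coefficient of y' is ∂F/∂y:
  ∂F/∂x = 2x,
  ∂F/∂y = 2y.

Since d/dx[F] = ∂F/∂x + (∂F/∂y)·y' = 0, solve for y':
  (∂F/∂y)·y' = -∂F/∂x
  dy/dx = -(∂F/∂x)/(∂F/∂y) = -(2x)/(2y) = -x/y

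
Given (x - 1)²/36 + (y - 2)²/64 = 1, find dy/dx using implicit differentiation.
Differentiate both sides with respect to x, treating y as y(x). By the chain rule, any term containing y contributes a factor of y' = dy/dx when we differentiate it.

Move every term to one side and write the relation as F(x, y) = 0. Term by term,
  d/dx[(x - 1)^2/36] = x/18 - 1/18
  d/dx[(y - 2)^2/64] = y'(y - 2)/32
  d/dx[-1] = 0

The pieces without y' make up ∂F/∂x and the coefficient of y' is ∂F/∂y:
  ∂F/∂x = x/18 - 1/18,
  ∂F/∂y = y/32 - 1/16.

Since d/dx[F] = ∂F/∂x + (∂F/∂y)·y' = 0, solve for y':
  (∂F/∂y)·y' = -∂F/∂x
  dy/dx = -(∂F/∂x)/(∂F/∂y) = -(x/18 - 1/18)/(y/32 - 1/16)
        = -((x - 1)/18)/((y - 2)/32) = 16(1 - x)/(9(y - 2))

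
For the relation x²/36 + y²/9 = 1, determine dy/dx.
Differentiate the relation implicitly: treat y = y(x) and apply the chain rule, so every y-derivative picks up a y' = dy/dx factor.

With everything moved to the left-hand side, differentiate term by term:
  d/dx[x^2/36] = x/18
  d/dx[y^2/9] = 2y·y'/9
  d/dx[-1] = 0

Separating the contributions that come from x directly and those that come through y:
  without y':      x/18
  multiplying y':  2y/9

so (x/18) + (2y/9)·y' = 0, and therefore
  dy/dx = -(x/18)/(2y/9) = -x/(4y)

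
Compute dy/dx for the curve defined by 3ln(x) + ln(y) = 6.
Differentiate both sides with respect to x, treating y as y(x). By the chain rule, any term containing y contributes a factor of y' = dy/dx when we differentiate it.

Move every term to one side and write the relation as F(x, y) = 0. Term by term,
  d/dx[3ln(x)] = 3/x
  d/dx[ln(y)] = y'/y
  d/dx[-6] = 0

The pieces without y' make up ∂F/∂x and the coefficient of y' is ∂F/∂y:
  ∂F/∂x = 3/x,
  ∂F/∂y = 1/y.

Since d/dx[F] = ∂F/∂x + (∂F/∂y)·y' = 0, solve for y':
  (∂F/∂y)·y' = -∂F/∂x
  dy/dx = -(∂F/∂x)/(∂F/∂y) = -(3/x)/(1/y) = -3y/x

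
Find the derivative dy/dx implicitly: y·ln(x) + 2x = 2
Differentiate the relation implicitly: treat y = y(x) and apply the chain rule, so every y-derivative picks up a y' = dy/dx factor.

With everything moved to the left-hand side, differentiate term by term:
  d/dx[2x] = 2
  d/dx[y·ln(x)] = y'·ln(x) + y/x
  d/dx[-2] = 0

Separating the contributions that come from x directly and those that come through y:
  without y':      2 + y/x
  multiplying y':  ln(x)

so (2 + y/x) + (ln(x))·y' = 0, and therefore
  dy/dx = -(2 + y/x)/(ln(x))
        = -((2x + y)/x)/(ln(x)) = (-2x - y)/(x·ln(x))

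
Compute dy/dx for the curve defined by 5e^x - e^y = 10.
Take d/dx of both sides. Since y is implicitly a function of x, the chain rule attaches a y' = dy/dx factor whenever we differentiate through y.

Set F(x, y) = (left side) − (right side), so the curve is F = 0. Differentiating each term of F:
  d/dx[5e^(x)] = 5e^(x)
  d/dx[-e^(y)] = -y'·e^(y)
  d/dx[-10] = 0

Collecting, the y'-free part is the partial derivative in x and the y' coefficient is the partial derivative in y:
  ∂F/∂x = 5e^(x)
  ∂F/∂y = -e^(y)

so d/dx[F(x, y(x))] = ∂F/∂x + (∂F/∂y)·y' = 0. Rearranging,
  dy/dx = -(∂F/∂x)/(∂F/∂y) = -(5e^(x))/(-e^(y)) = 5e^(x - y)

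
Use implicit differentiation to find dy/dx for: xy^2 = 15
Differentiate both sides with respect to x, treating y as y(x). By the chain rule, any term containing y contributes a factor of y' = dy/dx when we differentiate it.

Move every term to one side and write the relation as F(x, y) = 0. Term by term,
  d/dx[xy^2] = 2xy·y' + y^2
  d/dx[-15] = 0

The pieces without y' make up ∂F/∂x and the coefficient of y' is ∂F/∂y:
  ∂F/∂x = y^2,
  ∂F/∂y = 2xy.

Since d/dx[F] = ∂F/∂x + (∂F/∂y)·y' = 0, solve for y':
  (∂F/∂y)·y' = -∂F/∂x
  dy/dx = -(∂F/∂x)/(∂F/∂y) = -(y^2)/(2xy) = -y/(2x)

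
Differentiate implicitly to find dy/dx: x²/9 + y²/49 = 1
Differentiate the relation implicitly: treat y = y(x) and apply the chain rule, so every y-derivative picks up a y' = dy/dx factor.

With everything moved to the left-hand side, differentiate term by term:
  d/dx[x^2/9] = 2x/9
  d/dx[y^2/49] = 2y·y'/49
  d/dx[-1] = 0

Separating the contributions that come from x directly and those that come through y:
  without y':      2x/9
  multiplying y':  2y/49

so (2x/9) + (2y/49)·y' = 0, and therefore
  dy/dx = -(2x/9)/(2y/49) = -49x/(9y)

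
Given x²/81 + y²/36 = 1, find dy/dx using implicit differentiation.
Take d/dx of both sides. Since y is implicitly a function of x, the chain rule attaches a y' = dy/dx factor whenever we differentiate through y.

Set F(x, y) = (left side) − (right side), so the curve is F = 0. Differentiating each term of F:
  d/dx[x^2/81] = 2x/81
  d/dx[y^2/36] = y·y'/18
  d/dx[-1] = 0

Collecting, the y'-free part is the partial derivative in x and the y' coefficient is the partial derivative in y:
  ∂F/∂x = 2x/81
  ∂F/∂y = y/18

so d/dx[F(x, y(x))] = ∂F/∂x + (∂F/∂y)·y' = 0. Rearranging,
  dy/dx = -(∂F/∂x)/(∂F/∂y) = -(2x/81)/(y/18) = -4x/(9y)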